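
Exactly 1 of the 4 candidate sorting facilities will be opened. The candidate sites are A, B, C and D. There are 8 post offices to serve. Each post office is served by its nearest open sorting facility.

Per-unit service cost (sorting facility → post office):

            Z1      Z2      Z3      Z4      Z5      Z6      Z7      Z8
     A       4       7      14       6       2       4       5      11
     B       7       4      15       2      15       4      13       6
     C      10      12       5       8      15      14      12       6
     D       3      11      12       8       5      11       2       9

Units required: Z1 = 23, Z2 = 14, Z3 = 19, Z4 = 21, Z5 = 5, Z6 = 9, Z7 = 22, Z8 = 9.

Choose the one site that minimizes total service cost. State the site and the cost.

Choose A only; total service cost 837.

With exactly 1 open, each post office uses its cheapest among the chosen.
{A}: Z1→A 4·23=92, Z2→A 7·14=98, Z3→A 14·19=266, Z4→A 6·21=126, Z5→A 2·5=10, Z6→A 4·9=36, Z7→A 5·22=110, Z8→A 11·9=99. Service cost 837.
{D}: service cost 868
{B}: service cost 995
Among all 4 size-1 choices, {A} is lowest.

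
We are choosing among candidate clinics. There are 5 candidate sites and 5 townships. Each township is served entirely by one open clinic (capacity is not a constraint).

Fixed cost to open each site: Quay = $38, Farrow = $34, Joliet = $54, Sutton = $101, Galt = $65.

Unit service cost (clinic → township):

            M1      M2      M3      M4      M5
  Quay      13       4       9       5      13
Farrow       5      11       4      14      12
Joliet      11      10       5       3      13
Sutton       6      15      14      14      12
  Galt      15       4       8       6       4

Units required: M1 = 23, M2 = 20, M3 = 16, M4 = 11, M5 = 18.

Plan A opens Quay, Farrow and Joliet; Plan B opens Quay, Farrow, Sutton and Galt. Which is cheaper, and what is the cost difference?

Plan A: {Quay, Farrow, Joliet}: M1→Farrow 5·23=115, M2→Quay 4·20=80, M3→Farrow 4·16=64, M4→Joliet 3·11=33, M5→Farrow 12·18=216. Service 508; fixed 126; total 634.
Plan B: {Quay, Farrow, Sutton, Galt}: M1→Farrow 5·23=115, M2→Quay 4·20=80, M3→Farrow 4·16=64, M4→Quay 5·11=55, M5→Galt 4·18=72. Service 386; fixed 238; total 624.
Difference: |634 − 624| = 10.

Plan B is cheaper by 10.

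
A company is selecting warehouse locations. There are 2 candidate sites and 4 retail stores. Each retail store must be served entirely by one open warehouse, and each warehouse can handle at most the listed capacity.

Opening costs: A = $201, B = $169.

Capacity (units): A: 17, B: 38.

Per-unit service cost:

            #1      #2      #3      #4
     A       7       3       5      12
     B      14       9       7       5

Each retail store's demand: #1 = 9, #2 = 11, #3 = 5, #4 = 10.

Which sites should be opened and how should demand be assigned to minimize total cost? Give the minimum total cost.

Minimum total cost: 479

Open {B}: #1→B 14·9=126, #2→B 9·11=99, #3→B 7·5=35, #4→B 5·10=50.
Loads: B carries 35/38. Service 310; fixed 169; total 479.
Next best feasible plan costs 604.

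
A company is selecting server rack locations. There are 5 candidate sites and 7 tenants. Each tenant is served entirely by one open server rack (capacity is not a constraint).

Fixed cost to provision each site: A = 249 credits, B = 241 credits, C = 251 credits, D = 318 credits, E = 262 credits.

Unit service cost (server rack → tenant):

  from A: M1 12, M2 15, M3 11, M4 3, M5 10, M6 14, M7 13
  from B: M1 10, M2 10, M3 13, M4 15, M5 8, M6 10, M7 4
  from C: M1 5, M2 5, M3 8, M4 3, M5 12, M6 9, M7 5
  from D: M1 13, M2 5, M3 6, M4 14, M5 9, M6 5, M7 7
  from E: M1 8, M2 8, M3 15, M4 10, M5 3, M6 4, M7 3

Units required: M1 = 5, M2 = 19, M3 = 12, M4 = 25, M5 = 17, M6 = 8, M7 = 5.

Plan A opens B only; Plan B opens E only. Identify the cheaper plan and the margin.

Plan B is cheaper by 266.

Plan A: {B}: M1→B 10·5=50, M2→B 10·19=190, M3→B 13·12=156, M4→B 15·25=375, M5→B 8·17=136, M6→B 10·8=80, M7→B 4·5=20. Service 1007; fixed 241; total 1248.
Plan B: {E}: M1→E 8·5=40, M2→E 8·19=152, M3→E 15·12=180, M4→E 10·25=250, M5→E 3·17=51, M6→E 4·8=32, M7→E 3·5=15. Service 720; fixed 262; total 982.
Difference: |1248 − 982| = 266.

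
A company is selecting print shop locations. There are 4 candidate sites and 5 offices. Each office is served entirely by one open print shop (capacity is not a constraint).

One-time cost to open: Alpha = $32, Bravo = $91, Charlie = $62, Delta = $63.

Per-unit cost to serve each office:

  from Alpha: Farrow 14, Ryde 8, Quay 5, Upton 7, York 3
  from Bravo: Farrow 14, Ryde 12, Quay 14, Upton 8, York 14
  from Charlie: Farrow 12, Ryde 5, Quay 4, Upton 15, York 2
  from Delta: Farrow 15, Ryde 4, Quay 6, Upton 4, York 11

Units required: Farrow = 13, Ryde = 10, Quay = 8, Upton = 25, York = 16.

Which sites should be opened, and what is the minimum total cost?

For any fixed open set, each office goes to its cheapest open site; total = fixed + service.
{Charlie, Delta}: Farrow→Charlie 12·13=156, Ryde→Delta 4·10=40, Quay→Charlie 4·8=32, Upton→Delta 4·25=100, York→Charlie 2·16=32. Service 360; fixed 125; total 485.
{Alpha, Delta}: service 410 + fixed 95 = 505
{Alpha, Charlie, Delta}: Farrow→Charlie 12·13=156, Ryde→Delta 4·10=40, Quay→Charlie 4·8=32, Upton→Delta 4·25=100, York→Charlie 2·16=32. Service 360; fixed 157; total 517.
{Alpha, Bravo, Charlie, Delta}: service 360 + fixed 248 = 608
(All 15 nonempty subsets were checked; Charlie and Delta is lowest.)

Open Charlie and Delta; minimum total cost 485.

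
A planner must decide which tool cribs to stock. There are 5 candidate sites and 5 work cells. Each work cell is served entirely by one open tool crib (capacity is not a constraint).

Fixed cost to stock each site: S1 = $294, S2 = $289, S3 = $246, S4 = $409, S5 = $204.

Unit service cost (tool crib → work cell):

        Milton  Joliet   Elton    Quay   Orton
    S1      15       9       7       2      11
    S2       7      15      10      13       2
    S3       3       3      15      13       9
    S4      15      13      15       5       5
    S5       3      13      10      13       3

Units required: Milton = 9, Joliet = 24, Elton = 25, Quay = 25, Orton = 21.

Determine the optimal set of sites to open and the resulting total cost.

For any fixed open set, each work cell goes to its cheapest open site; total = fixed + service.
{S1, S5}: Milton→S5 3·9=27, Joliet→S1 9·24=216, Elton→S1 7·25=175, Quay→S1 2·25=50, Orton→S5 3·21=63. Service 531; fixed 498; total 1029.
{S1, S3}: service 513 + fixed 540 = 1053
{S1}: service 807 + fixed 294 = 1101
{S1, S2, S3, S4, S5}: Milton→S3 3·9=27, Joliet→S3 3·24=72, Elton→S1 7·25=175, Quay→S1 2·25=50, Orton→S2 2·21=42. Service 366; fixed 1442; total 1808.
No other subset beats 1029.

Open S1 and S5; minimum total cost 1029.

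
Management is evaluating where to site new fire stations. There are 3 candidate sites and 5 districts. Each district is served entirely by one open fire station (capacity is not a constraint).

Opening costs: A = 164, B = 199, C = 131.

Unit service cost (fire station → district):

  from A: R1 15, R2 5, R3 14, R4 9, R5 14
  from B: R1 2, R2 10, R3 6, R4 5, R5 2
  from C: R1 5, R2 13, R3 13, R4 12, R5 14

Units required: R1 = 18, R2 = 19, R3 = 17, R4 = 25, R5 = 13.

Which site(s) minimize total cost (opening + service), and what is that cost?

For any fixed open set, each district goes to its cheapest open site; total = fixed + service.
{B}: R1→B 2·18=36, R2→B 10·19=190, R3→B 6·17=102, R4→B 5·25=125, R5→B 2·13=26. Service 479; fixed 199; total 678.
{A, B}: R1→B 2·18=36, R2→A 5·19=95, R3→B 6·17=102, R4→B 5·25=125, R5→B 2·13=26. Service 384; fixed 363; total 747.
{B, C}: service 479 + fixed 330 = 809
{A, B, C}: service 384 + fixed 494 = 878
No other subset beats 678.

Open B only; minimum total cost 678.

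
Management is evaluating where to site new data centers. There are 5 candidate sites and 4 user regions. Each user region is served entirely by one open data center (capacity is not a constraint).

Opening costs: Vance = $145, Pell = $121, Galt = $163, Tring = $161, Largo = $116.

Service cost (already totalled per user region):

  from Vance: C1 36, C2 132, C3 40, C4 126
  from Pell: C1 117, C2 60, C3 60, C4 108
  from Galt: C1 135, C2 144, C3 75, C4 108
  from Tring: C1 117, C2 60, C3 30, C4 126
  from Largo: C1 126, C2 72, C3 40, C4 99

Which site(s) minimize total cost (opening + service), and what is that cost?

For any fixed open set, each user region goes to its cheapest open site; total = fixed + service.
{Largo}: C1→Largo 126, C2→Largo 72, C3→Largo 40, C4→Largo 99. Service 337; fixed 116; total 453.
{Pell}: C1→Pell 117, C2→Pell 60, C3→Pell 60, C4→Pell 108. Service 345; fixed 121; total 466.
{Vance}: service 334 + fixed 145 = 479
{Vance, Pell, Galt, Tring, Largo}: service 225 + fixed 706 = 931
No other subset beats 453.

Open Largo only; minimum total cost 453.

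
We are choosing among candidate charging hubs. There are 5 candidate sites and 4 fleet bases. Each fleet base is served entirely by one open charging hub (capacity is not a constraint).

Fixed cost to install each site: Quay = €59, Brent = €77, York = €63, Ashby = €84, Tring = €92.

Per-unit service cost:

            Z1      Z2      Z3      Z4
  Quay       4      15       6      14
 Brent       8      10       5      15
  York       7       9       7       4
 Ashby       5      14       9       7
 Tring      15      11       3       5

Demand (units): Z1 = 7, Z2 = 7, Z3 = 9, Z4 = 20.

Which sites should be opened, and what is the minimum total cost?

Open York only; minimum total cost 318.

For any fixed open set, each fleet base goes to its cheapest open site; total = fixed + service.
{York}: Z1→York 7·7=49, Z2→York 9·7=63, Z3→York 7·9=63, Z4→York 4·20=80. Service 255; fixed 63; total 318.
{Quay, York}: service 225 + fixed 122 = 347
{York, Tring}: Z1→York 7·7=49, Z2→York 9·7=63, Z3→Tring 3·9=27, Z4→York 4·20=80. Service 219; fixed 155; total 374.
{Quay, Brent, York, Ashby, Tring}: Z1→Quay 4·7=28, Z2→York 9·7=63, Z3→Tring 3·9=27, Z4→York 4·20=80. Service 198; fixed 375; total 573.
No other subset beats 318.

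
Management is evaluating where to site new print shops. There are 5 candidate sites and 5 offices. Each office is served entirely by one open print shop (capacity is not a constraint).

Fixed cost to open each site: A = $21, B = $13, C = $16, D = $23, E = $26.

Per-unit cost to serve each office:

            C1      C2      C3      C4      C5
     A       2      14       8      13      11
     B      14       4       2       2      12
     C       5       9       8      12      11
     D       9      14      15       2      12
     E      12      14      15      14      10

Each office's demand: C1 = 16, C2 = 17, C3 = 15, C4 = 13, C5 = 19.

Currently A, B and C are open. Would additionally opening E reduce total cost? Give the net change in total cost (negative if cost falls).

No — net change +7 (cost rises by 7).

Current service cost with {A, B, C}: 365.
Adding E: each office re-picks its cheapest; new service cost 346, saving 19.
Extra fixed cost: 26. Net change = 26 − 19 = 7.
(Totals: 415 → 422.)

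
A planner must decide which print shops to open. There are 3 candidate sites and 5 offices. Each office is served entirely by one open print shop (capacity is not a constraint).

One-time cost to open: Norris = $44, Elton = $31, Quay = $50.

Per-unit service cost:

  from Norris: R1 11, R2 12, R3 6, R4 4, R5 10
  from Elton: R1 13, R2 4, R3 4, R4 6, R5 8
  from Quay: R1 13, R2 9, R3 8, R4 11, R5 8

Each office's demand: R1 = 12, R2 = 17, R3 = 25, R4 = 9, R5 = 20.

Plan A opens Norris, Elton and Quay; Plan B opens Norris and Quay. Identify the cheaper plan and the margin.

Plan A: {Norris, Elton, Quay}: R1→Norris 11·12=132, R2→Elton 4·17=68, R3→Elton 4·25=100, R4→Norris 4·9=36, R5→Elton 8·20=160. Service 496; fixed 125; total 621.
Plan B: {Norris, Quay}: R1→Norris 11·12=132, R2→Quay 9·17=153, R3→Norris 6·25=150, R4→Norris 4·9=36, R5→Quay 8·20=160. Service 631; fixed 94; total 725.
Difference: |621 − 725| = 104.

Plan A is cheaper by 104.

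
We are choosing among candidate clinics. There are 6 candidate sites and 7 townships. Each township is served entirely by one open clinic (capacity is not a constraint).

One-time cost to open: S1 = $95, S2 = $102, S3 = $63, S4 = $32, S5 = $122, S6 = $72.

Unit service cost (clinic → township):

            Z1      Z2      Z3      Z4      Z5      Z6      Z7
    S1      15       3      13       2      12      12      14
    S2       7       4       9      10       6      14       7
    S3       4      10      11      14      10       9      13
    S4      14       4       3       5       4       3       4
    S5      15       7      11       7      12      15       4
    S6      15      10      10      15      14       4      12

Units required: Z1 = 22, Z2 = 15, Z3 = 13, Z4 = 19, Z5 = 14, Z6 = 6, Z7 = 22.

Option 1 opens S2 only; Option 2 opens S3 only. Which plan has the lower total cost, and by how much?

Option 1 is cheaper by 245.

Option 1: {S2}: Z1→S2 7·22=154, Z2→S2 4·15=60, Z3→S2 9·13=117, Z4→S2 10·19=190, Z5→S2 6·14=84, Z6→S2 14·6=84, Z7→S2 7·22=154. Service 843; fixed 102; total 945.
Option 2: {S3}: Z1→S3 4·22=88, Z2→S3 10·15=150, Z3→S3 11·13=143, Z4→S3 14·19=266, Z5→S3 10·14=140, Z6→S3 9·6=54, Z7→S3 13·22=286. Service 1127; fixed 63; total 1190.
Difference: |945 − 1190| = 245.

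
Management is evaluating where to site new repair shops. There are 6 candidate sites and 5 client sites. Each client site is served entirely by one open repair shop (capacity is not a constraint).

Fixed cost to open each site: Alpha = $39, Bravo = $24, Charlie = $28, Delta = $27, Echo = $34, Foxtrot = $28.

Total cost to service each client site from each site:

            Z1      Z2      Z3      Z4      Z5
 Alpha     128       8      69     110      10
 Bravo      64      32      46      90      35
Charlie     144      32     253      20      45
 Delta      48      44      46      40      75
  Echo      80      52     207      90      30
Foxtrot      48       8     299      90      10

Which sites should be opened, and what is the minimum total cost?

Open Delta and Foxtrot; minimum total cost 207.

For any fixed open set, each client site goes to its cheapest open site; total = fixed + service.
{Delta, Foxtrot}: Z1→Delta 48, Z2→Foxtrot 8, Z3→Delta 46, Z4→Delta 40, Z5→Foxtrot 10. Service 152; fixed 55; total 207.
{Bravo, Charlie, Foxtrot}: service 132 + fixed 80 = 212
{Charlie, Delta, Foxtrot}: service 132 + fixed 83 = 215
{Alpha, Bravo, Charlie, Delta, Echo, Foxtrot}: service 132 + fixed 180 = 312
No other subset beats 207.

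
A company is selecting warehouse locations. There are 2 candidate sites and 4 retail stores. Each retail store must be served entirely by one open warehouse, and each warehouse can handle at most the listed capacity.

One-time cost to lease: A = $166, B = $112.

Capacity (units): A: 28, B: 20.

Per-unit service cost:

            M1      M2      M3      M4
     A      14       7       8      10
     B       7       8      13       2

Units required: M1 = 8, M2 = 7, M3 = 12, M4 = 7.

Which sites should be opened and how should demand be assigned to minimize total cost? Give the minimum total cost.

Open {A, B}: M1→B 7·8=56, M2→A 7·7=49, M3→A 8·12=96, M4→B 2·7=14.
Loads: A carries 19/28, B carries 15/20. Service 215; fixed 278; total 493.
Next best feasible plan costs 549.

Minimum total cost: 493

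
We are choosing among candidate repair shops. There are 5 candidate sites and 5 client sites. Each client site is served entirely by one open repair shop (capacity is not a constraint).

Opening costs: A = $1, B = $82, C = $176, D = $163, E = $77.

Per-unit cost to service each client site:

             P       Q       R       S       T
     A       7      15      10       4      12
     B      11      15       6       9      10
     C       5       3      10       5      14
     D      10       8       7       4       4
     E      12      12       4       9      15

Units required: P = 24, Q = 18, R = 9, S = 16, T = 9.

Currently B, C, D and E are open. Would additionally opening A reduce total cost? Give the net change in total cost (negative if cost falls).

No — net change +1 (cost rises by 1).

Current service cost with {B, C, D, E}: 310.
Adding A: each client site re-picks its cheapest; new service cost 310, saving 0.
Extra fixed cost: 1. Net change = 1 − 0 = 1.
(Totals: 808 → 809.)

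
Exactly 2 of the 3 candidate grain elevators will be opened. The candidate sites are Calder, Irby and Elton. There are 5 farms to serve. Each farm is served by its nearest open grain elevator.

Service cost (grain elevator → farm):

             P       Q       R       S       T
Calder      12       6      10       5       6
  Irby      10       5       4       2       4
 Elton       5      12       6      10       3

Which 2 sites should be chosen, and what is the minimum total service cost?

Choose Irby and Elton; total service cost 19.

With exactly 2 open, each farm uses its cheapest among the chosen.
{Irby, Elton}: P→Elton 5, Q→Irby 5, R→Irby 4, S→Irby 2, T→Elton 3. Service cost 19.
{Calder, Irby}: service cost 25
{Calder, Elton}: service cost 25
Among all 3 size-2 choices, {Irby, Elton} is lowest.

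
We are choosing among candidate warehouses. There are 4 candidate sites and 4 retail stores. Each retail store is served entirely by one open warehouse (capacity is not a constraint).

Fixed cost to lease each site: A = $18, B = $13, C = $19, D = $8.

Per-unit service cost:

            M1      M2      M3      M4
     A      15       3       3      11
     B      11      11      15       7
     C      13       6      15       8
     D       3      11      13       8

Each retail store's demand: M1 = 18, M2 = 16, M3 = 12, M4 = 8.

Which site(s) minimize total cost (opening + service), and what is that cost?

For any fixed open set, each retail store goes to its cheapest open site; total = fixed + service.
{A, D}: M1→D 3·18=54, M2→A 3·16=48, M3→A 3·12=36, M4→D 8·8=64. Service 202; fixed 26; total 228.
{A, B, D}: service 194 + fixed 39 = 233
{A, C, D}: service 202 + fixed 45 = 247
{A, B, C, D}: M1→D 3·18=54, M2→A 3·16=48, M3→A 3·12=36, M4→B 7·8=56. Service 194; fixed 58; total 252.
No other subset beats 228.

Open A and D; minimum total cost 228.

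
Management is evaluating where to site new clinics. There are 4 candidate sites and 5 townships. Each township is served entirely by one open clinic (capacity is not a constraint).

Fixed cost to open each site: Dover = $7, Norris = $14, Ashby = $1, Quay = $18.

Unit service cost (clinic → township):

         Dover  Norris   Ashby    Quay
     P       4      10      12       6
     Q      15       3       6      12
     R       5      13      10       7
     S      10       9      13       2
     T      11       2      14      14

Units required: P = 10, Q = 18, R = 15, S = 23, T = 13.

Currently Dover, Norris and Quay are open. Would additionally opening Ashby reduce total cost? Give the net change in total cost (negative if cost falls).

Current service cost with {Dover, Norris, Quay}: 241.
Adding Ashby: each township re-picks its cheapest; new service cost 241, saving 0.
Extra fixed cost: 1. Net change = 1 − 0 = 1.
(Totals: 280 → 281.)

No — net change +1 (cost rises by 1).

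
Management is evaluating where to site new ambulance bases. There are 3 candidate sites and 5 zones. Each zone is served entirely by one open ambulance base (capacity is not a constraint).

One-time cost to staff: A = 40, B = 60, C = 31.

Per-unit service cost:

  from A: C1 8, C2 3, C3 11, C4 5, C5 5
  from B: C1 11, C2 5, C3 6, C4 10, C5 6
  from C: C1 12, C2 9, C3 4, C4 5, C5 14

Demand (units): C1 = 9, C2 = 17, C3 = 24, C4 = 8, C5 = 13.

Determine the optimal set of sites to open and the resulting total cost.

For any fixed open set, each zone goes to its cheapest open site; total = fixed + service.
{A, C}: C1→A 8·9=72, C2→A 3·17=51, C3→C 4·24=96, C4→A 5·8=40, C5→A 5·13=65. Service 324; fixed 71; total 395.
{A, B, C}: C1→A 8·9=72, C2→A 3·17=51, C3→C 4·24=96, C4→A 5·8=40, C5→A 5·13=65. Service 324; fixed 131; total 455.
{A, B}: service 372 + fixed 100 = 472
{C}: service 579 + fixed 31 = 610
No other subset beats 395.

Open A and C; minimum total cost 395.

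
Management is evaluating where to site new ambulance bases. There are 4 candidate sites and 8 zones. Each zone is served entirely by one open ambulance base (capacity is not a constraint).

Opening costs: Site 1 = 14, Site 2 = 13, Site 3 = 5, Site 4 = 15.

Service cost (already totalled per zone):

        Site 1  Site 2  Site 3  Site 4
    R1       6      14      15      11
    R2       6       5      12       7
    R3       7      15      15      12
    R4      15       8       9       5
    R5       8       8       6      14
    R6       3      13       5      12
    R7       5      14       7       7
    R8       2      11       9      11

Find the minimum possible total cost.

Minimum total cost: 63

For any fixed open set, each zone goes to its cheapest open site; total = fixed + service.
{Site 1, Site 3}: R1→Site 1 6, R2→Site 1 6, R3→Site 1 7, R4→Site 3 9, R5→Site 3 6, R6→Site 1 3, R7→Site 1 5, R8→Site 1 2. Service 44; fixed 19; total 63.
{Site 1}: R1→Site 1 6, R2→Site 1 6, R3→Site 1 7, R4→Site 1 15, R5→Site 1 8, R6→Site 1 3, R7→Site 1 5, R8→Site 1 2. Service 52; fixed 14; total 66.
{Site 1, Site 2}: service 44 + fixed 27 = 71
{Site 1, Site 2, Site 3, Site 4}: service 39 + fixed 47 = 86
No other subset beats 63.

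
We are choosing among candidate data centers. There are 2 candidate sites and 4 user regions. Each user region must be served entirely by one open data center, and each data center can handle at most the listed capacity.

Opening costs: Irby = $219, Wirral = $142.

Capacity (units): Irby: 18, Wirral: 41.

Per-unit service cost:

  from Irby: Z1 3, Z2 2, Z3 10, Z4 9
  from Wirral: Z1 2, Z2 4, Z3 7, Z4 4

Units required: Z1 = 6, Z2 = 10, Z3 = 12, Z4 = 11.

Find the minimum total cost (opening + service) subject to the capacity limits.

Minimum total cost: 322

Open {Wirral}: Z1→Wirral 2·6=12, Z2→Wirral 4·10=40, Z3→Wirral 7·12=84, Z4→Wirral 4·11=44.
Loads: Wirral carries 39/41. Service 180; fixed 142; total 322.
Next best feasible plan costs 521.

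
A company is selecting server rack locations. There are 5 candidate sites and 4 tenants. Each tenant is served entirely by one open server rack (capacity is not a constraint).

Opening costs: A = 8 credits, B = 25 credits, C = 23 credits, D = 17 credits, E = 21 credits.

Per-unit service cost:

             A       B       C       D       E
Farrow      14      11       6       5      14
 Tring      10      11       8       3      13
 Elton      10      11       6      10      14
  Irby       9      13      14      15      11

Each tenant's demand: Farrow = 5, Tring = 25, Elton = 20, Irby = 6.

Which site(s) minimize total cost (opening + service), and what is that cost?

For any fixed open set, each tenant goes to its cheapest open site; total = fixed + service.
{A, C, D}: Farrow→D 5·5=25, Tring→D 3·25=75, Elton→C 6·20=120, Irby→A 9·6=54. Service 274; fixed 48; total 322.
{A, C, D, E}: service 274 + fixed 69 = 343
{C, D}: service 304 + fixed 40 = 344
{A, B, C, D, E}: service 274 + fixed 94 = 368
No other subset beats 322.

Open A, C and D; minimum total cost 322.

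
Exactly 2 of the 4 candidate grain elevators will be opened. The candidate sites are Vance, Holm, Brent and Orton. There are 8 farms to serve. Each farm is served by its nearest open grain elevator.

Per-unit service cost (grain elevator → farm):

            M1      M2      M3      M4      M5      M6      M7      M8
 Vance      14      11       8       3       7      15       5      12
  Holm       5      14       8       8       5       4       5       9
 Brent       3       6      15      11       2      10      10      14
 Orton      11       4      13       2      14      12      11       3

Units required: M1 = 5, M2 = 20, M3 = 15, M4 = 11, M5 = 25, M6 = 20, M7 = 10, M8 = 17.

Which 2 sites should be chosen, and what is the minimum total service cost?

Choose Holm and Orton; total service cost 553.

With exactly 2 open, each farm uses its cheapest among the chosen.
{Holm, Orton}: M1→Holm 5·5=25, M2→Orton 4·20=80, M3→Holm 8·15=120, M4→Orton 2·11=22, M5→Holm 5·25=125, M6→Holm 4·20=80, M7→Holm 5·10=50, M8→Orton 3·17=51. Service cost 553.
{Holm, Brent}: service cost 676
{Brent, Orton}: service cost 713
Among all 6 size-2 choices, {Holm, Orton} is lowest.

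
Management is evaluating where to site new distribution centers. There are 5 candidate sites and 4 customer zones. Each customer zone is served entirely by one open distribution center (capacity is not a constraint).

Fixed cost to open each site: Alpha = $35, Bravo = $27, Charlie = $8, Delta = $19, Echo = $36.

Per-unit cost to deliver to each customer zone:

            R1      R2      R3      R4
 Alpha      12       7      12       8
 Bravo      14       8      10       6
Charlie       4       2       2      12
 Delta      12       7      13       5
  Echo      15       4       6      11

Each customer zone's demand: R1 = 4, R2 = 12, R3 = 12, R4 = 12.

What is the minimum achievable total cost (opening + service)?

Minimum total cost: 151

For any fixed open set, each customer zone goes to its cheapest open site; total = fixed + service.
{Charlie, Delta}: R1→Charlie 4·4=16, R2→Charlie 2·12=24, R3→Charlie 2·12=24, R4→Delta 5·12=60. Service 124; fixed 27; total 151.
{Bravo, Charlie}: service 136 + fixed 35 = 171
{Bravo, Charlie, Delta}: R1→Charlie 4·4=16, R2→Charlie 2·12=24, R3→Charlie 2·12=24, R4→Delta 5·12=60. Service 124; fixed 54; total 178.
{Alpha, Bravo, Charlie, Delta, Echo}: R1→Charlie 4·4=16, R2→Charlie 2·12=24, R3→Charlie 2·12=24, R4→Delta 5·12=60. Service 124; fixed 125; total 249.
No other subset beats 151.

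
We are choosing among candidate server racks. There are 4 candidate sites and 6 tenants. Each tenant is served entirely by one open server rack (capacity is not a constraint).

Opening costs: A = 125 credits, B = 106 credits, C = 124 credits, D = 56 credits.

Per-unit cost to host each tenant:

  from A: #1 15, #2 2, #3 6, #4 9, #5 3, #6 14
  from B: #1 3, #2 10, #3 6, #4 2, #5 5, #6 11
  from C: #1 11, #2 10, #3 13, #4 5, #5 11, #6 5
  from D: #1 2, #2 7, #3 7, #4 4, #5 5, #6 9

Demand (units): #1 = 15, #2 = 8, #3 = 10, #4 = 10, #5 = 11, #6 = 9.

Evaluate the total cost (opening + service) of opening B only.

Each tenant is assigned to its cheapest site among the open ones.
{B}: #1→B 3·15=45, #2→B 10·8=80, #3→B 6·10=60, #4→B 2·10=20, #5→B 5·11=55, #6→B 11·9=99. Service 359; fixed 106; total 465.

Total cost: 465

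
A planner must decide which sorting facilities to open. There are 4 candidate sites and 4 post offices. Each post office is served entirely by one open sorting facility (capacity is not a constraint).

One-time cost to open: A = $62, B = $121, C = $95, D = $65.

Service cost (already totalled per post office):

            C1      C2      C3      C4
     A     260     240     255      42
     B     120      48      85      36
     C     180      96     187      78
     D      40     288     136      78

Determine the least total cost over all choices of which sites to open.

For any fixed open set, each post office goes to its cheapest open site; total = fixed + service.
{B, D}: C1→D 40, C2→B 48, C3→B 85, C4→B 36. Service 209; fixed 186; total 395.
{B}: C1→B 120, C2→B 48, C3→B 85, C4→B 36. Service 289; fixed 121; total 410.
{A, B, D}: service 209 + fixed 248 = 457
{A, B, C, D}: service 209 + fixed 343 = 552
No other subset beats 395.

Minimum total cost: 395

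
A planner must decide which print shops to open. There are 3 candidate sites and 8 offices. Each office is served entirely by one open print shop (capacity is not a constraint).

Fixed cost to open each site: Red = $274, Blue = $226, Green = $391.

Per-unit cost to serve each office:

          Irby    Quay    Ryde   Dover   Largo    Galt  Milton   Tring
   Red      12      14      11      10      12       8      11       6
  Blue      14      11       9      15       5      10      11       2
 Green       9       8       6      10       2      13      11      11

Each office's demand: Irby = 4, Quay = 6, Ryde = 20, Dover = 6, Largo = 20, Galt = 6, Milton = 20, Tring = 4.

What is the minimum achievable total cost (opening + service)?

For any fixed open set, each office goes to its cheapest open site; total = fixed + service.
{Blue}: Irby→Blue 14·4=56, Quay→Blue 11·6=66, Ryde→Blue 9·20=180, Dover→Blue 15·6=90, Largo→Blue 5·20=100, Galt→Blue 10·6=60, Milton→Blue 11·20=220, Tring→Blue 2·4=8. Service 780; fixed 226; total 1006.
{Green}: Irby→Green 9·4=36, Quay→Green 8·6=48, Ryde→Green 6·20=120, Dover→Green 10·6=60, Largo→Green 2·20=40, Galt→Green 13·6=78, Milton→Green 11·20=220, Tring→Green 11·4=44. Service 646; fixed 391; total 1037.
{Blue, Green}: service 592 + fixed 617 = 1209
{Red, Blue, Green}: Irby→Green 9·4=36, Quay→Green 8·6=48, Ryde→Green 6·20=120, Dover→Red 10·6=60, Largo→Green 2·20=40, Galt→Red 8·6=48, Milton→Red 11·20=220, Tring→Blue 2·4=8. Service 580; fixed 891; total 1471.
No other subset beats 1006.

Minimum total cost: 1006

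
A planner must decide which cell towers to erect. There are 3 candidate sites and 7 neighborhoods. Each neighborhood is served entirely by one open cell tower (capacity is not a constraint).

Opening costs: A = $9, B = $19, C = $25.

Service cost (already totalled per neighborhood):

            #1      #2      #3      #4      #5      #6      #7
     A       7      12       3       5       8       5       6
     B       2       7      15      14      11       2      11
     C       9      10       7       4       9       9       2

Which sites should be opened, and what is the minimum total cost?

For any fixed open set, each neighborhood goes to its cheapest open site; total = fixed + service.
{A}: #1→A 7, #2→A 12, #3→A 3, #4→A 5, #5→A 8, #6→A 5, #7→A 6. Service 46; fixed 9; total 55.
{A, B}: service 33 + fixed 28 = 61
{A, C}: #1→A 7, #2→C 10, #3→A 3, #4→C 4, #5→A 8, #6→A 5, #7→C 2. Service 39; fixed 34; total 73.
{A, B, C}: #1→B 2, #2→B 7, #3→A 3, #4→C 4, #5→A 8, #6→B 2, #7→C 2. Service 28; fixed 53; total 81.
No other subset beats 55.

Open A only; minimum total cost 55.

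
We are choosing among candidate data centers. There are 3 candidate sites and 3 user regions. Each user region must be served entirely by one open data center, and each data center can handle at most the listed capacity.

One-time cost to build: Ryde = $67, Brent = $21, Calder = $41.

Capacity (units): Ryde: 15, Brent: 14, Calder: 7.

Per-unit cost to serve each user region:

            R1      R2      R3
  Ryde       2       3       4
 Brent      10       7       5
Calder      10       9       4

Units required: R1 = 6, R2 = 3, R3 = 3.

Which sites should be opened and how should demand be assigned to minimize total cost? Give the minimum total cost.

Open {Ryde}: R1→Ryde 2·6=12, R2→Ryde 3·3=9, R3→Ryde 4·3=12.
Loads: Ryde carries 12/15. Service 33; fixed 67; total 100.
Next best feasible plan costs 117.

Minimum total cost: 100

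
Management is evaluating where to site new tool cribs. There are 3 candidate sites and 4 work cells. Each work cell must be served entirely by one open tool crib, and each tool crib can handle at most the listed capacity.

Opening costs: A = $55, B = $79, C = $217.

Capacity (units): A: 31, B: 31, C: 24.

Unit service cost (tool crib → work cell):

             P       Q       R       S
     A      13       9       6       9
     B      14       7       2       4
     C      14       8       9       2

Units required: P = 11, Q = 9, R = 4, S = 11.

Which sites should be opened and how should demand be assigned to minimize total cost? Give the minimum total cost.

Minimum total cost: 392

Open {A, B}: P→A 13·11=143, Q→B 7·9=63, R→B 2·4=8, S→B 4·11=44.
Loads: A carries 11/31, B carries 24/31. Service 258; fixed 134; total 392.
Next best feasible plan costs 408.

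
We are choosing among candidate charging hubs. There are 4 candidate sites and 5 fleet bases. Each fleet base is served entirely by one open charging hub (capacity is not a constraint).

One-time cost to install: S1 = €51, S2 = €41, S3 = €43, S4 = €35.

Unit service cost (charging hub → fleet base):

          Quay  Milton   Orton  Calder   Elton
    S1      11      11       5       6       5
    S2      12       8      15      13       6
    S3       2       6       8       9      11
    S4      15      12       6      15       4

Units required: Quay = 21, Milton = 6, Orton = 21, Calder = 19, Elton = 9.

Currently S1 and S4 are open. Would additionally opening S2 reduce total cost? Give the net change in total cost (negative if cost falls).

No — net change +23 (cost rises by 23).

Current service cost with {S1, S4}: 552.
Adding S2: each fleet base re-picks its cheapest; new service cost 534, saving 18.
Extra fixed cost: 41. Net change = 41 − 18 = 23.
(Totals: 638 → 661.)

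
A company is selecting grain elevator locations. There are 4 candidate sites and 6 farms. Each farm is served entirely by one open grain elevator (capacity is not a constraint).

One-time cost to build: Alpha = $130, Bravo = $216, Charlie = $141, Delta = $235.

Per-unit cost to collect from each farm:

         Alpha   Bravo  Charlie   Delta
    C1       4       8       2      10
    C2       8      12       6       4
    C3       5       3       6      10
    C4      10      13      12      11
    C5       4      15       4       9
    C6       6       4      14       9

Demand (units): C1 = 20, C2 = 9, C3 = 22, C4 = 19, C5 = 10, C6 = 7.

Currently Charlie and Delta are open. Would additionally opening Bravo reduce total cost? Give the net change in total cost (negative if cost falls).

Current service cost with {Charlie, Delta}: 520.
Adding Bravo: each farm re-picks its cheapest; new service cost 419, saving 101.
Extra fixed cost: 216. Net change = 216 − 101 = 115.
(Totals: 896 → 1011.)

No — net change +115 (cost rises by 115).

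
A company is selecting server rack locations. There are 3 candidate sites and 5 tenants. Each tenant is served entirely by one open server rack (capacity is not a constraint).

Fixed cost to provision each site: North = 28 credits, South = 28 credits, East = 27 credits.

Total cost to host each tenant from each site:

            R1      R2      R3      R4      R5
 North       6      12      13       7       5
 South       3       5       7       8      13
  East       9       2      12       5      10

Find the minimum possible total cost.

Minimum total cost: 64

For any fixed open set, each tenant goes to its cheapest open site; total = fixed + service.
{South}: R1→South 3, R2→South 5, R3→South 7, R4→South 8, R5→South 13. Service 36; fixed 28; total 64.
{East}: R1→East 9, R2→East 2, R3→East 12, R4→East 5, R5→East 10. Service 38; fixed 27; total 65.
{North}: service 43 + fixed 28 = 71
{North, South, East}: service 22 + fixed 83 = 105
No other subset beats 64.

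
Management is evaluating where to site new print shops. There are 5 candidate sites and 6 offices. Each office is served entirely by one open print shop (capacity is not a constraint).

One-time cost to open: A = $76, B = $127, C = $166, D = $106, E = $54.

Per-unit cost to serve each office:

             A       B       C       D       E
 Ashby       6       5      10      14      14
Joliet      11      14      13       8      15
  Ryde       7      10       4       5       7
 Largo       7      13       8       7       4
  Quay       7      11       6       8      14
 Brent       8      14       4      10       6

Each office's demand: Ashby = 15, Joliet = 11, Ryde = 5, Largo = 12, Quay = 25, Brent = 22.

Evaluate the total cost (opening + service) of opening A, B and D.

Each office is assigned to its cheapest site among the open ones.
{A, B, D}: Ashby→B 5·15=75, Joliet→D 8·11=88, Ryde→D 5·5=25, Largo→A 7·12=84, Quay→A 7·25=175, Brent→A 8·22=176. Service 623; fixed 309; total 932.

Total cost: 932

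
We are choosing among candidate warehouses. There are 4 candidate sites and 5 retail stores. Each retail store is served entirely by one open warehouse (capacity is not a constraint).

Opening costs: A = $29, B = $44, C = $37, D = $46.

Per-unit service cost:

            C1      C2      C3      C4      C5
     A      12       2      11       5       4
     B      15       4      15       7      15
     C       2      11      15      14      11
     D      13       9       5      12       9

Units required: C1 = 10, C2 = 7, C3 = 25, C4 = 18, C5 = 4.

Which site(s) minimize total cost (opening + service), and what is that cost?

Open A, C and D; minimum total cost 377.

For any fixed open set, each retail store goes to its cheapest open site; total = fixed + service.
{A, C, D}: C1→C 2·10=20, C2→A 2·7=14, C3→D 5·25=125, C4→A 5·18=90, C5→A 4·4=16. Service 265; fixed 112; total 377.
{A, B, C, D}: service 265 + fixed 156 = 421
{A, D}: service 365 + fixed 75 = 440
{A}: service 515 + fixed 29 = 544
(All 15 nonempty subsets were checked; A, C and D is lowest.)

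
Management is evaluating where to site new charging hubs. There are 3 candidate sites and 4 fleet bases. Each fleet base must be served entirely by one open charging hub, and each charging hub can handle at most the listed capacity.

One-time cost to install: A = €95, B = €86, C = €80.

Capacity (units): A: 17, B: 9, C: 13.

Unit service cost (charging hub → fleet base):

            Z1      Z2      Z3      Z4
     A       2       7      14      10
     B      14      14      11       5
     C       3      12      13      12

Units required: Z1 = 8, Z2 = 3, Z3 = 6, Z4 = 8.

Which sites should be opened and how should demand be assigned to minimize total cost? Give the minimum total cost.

Open {A, B}: Z1→A 2·8=16, Z2→A 7·3=21, Z3→A 14·6=84, Z4→B 5·8=40.
Loads: A carries 17/17, B carries 8/9. Service 161; fixed 181; total 342.
Next best feasible plan costs 384.

Minimum total cost: 342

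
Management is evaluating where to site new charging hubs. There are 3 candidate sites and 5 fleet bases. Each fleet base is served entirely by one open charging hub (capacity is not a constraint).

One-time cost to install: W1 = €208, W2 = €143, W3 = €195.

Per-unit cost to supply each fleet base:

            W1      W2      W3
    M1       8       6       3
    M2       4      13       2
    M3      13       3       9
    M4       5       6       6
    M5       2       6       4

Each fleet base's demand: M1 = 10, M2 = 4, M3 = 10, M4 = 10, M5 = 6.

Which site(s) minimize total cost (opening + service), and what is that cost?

For any fixed open set, each fleet base goes to its cheapest open site; total = fixed + service.
{W2}: M1→W2 6·10=60, M2→W2 13·4=52, M3→W2 3·10=30, M4→W2 6·10=60, M5→W2 6·6=36. Service 238; fixed 143; total 381.
{W3}: service 212 + fixed 195 = 407
{W2, W3}: service 152 + fixed 338 = 490
{W1, W2, W3}: service 130 + fixed 546 = 676
No other subset beats 381.

Open W2 only; minimum total cost 381.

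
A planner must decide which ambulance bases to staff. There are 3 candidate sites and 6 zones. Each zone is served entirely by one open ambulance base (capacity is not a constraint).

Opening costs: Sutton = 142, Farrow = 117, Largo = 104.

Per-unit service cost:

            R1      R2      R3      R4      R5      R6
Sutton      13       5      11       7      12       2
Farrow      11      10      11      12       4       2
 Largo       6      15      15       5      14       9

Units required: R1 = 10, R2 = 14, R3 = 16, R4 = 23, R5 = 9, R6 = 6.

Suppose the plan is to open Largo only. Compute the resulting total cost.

Total cost: 909

Each zone is assigned to its cheapest site among the open ones.
{Largo}: R1→Largo 6·10=60, R2→Largo 15·14=210, R3→Largo 15·16=240, R4→Largo 5·23=115, R5→Largo 14·9=126, R6→Largo 9·6=54. Service 805; fixed 104; total 909.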